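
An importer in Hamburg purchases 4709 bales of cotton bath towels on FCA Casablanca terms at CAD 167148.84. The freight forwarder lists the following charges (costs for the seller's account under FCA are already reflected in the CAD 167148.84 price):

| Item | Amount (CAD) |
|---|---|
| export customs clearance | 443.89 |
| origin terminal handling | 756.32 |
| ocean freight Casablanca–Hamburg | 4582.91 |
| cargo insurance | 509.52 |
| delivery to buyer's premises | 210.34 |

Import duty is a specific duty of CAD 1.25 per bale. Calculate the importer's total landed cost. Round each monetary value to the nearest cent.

FCA: the seller delivers export-cleared goods to the carrier; the buyer bears costs from that point.
Already in the invoice (seller's account under FCA): export clearance — exclude.
CIF value = FCA price + origin terminal + freight + insurance = 167148.84 + 756.32 + 4582.91 + 509.52 = 172997.59
Import duty = 4709 × 1.25 = 5886.25
Buyer bears: origin terminal 756.32 + freight 4582.91 + insurance 509.52 + delivery 210.34 + duty 5886.25 = 11945.34
Landed cost = invoice 167148.84 + 11945.34 = 179094.18

Total landed cost: CAD 179094.18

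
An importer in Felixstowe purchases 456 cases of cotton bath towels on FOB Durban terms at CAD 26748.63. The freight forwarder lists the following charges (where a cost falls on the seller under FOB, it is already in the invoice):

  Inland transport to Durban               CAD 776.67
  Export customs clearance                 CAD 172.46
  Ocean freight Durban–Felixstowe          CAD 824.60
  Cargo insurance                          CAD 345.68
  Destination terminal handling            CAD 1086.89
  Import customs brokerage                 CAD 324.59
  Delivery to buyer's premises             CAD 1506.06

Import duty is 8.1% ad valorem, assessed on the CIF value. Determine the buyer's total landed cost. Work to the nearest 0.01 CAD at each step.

FOB: the seller bears costs until goods are on board at the origin port; the buyer bears freight, insurance and all costs thereafter.
Already in the invoice (seller's account under FOB): inland to port, export clearance — exclude.
CIF value = FOB price + freight + insurance = 26748.63 + 824.60 + 345.68 = 27918.91
Import duty = 27918.91 × 8.1% = 2261.43
Buyer bears: freight 824.60 + insurance 345.68 + destination terminal 1086.89 + brokerage 324.59 + delivery 1506.06 + duty 2261.43 = 6349.25
Landed cost = invoice 26748.63 + 6349.25 = 33097.88

Total landed cost: CAD 33097.88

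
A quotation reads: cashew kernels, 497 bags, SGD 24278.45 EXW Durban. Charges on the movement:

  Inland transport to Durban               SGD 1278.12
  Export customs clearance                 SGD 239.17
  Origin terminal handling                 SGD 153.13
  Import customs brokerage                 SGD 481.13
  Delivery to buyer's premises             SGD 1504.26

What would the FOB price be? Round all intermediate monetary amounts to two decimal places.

Not relevant to the conversion: delivery, brokerage — on the buyer under both terms; not part of either seller's price.
From EXW to FOB, the seller additionally bears: inland to port, export clearance, origin terminal.
FOB price = 24278.45 + 1278.12 + 239.17 + 153.13 = 25948.87

FOB price: SGD 25948.87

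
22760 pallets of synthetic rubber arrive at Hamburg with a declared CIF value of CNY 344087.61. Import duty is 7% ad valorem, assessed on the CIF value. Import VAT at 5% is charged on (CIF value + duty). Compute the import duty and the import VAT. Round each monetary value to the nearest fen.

Import duty: CNY 24086.13; import VAT: CNY 18408.69

Import duty = 344087.61 × 7% = 24086.13
VAT base = CIF + duty = 344087.61 + 24086.13 = 368173.74
Import VAT = 368173.74 × 5% = 18408.69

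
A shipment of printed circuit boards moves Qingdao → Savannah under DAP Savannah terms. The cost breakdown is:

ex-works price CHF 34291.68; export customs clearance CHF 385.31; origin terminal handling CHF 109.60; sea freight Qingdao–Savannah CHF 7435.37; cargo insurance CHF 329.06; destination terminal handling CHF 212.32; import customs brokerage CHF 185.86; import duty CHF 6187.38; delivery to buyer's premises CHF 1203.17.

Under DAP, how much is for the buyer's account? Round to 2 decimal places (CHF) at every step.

DAP: the seller bears all costs to the named destination except import duty and clearance.
Seller's account: goods 34291.68 + export clearance 385.31 + origin terminal 109.60 + freight 7435.37 + insurance 329.06 + destination terminal 212.32 + delivery 1203.17 = 43966.51
Buyer's account: brokerage 185.86 + duty 6187.38 = 6373.24

Buyer's account: CHF 6373.24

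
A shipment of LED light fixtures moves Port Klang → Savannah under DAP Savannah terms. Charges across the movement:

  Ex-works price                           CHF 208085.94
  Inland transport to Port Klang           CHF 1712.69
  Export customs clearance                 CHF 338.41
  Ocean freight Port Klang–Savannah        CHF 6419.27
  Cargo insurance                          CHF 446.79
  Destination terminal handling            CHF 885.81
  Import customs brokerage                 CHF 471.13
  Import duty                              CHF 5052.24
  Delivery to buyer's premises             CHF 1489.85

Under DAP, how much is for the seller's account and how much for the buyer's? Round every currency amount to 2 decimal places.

DAP: the seller bears all costs to the named destination except import duty and clearance.
Seller's account: goods 208085.94 + inland to port 1712.69 + export clearance 338.41 + freight 6419.27 + insurance 446.79 + destination terminal 885.81 + delivery 1489.85 = 219378.76
Buyer's account: brokerage 471.13 + duty 5052.24 = 5523.37

Seller: CHF 219378.76; buyer: CHF 5523.37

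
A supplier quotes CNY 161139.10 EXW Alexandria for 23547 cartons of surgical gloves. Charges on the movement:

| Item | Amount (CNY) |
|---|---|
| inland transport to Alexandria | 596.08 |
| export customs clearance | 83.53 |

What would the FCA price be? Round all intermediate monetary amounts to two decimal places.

From EXW to FCA, the seller additionally bears: inland to port, export clearance.
FCA price = 161139.10 + 596.08 + 83.53 = 161818.71

FCA price: CNY 161818.71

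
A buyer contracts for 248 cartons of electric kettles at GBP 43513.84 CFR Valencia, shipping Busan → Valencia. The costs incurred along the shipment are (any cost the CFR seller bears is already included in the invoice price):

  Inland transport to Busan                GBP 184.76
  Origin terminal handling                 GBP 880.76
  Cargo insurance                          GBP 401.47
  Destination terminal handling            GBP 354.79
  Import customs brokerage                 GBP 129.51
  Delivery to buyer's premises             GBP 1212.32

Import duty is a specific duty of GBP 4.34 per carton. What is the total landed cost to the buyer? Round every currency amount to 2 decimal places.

Total landed cost: GBP 46688.25

CFR: the seller pays costs through ocean freight to the destination port, but not insurance.
Already in the invoice (seller's account under CFR): inland to port, origin terminal — exclude.
CIF value = CFR price + insurance = 43513.84 + 401.47 = 43915.31
Import duty = 248 × 4.34 = 1076.32
Buyer bears: insurance 401.47 + destination terminal 354.79 + brokerage 129.51 + delivery 1212.32 + duty 1076.32 = 3174.41
Landed cost = invoice 43513.84 + 3174.41 = 46688.25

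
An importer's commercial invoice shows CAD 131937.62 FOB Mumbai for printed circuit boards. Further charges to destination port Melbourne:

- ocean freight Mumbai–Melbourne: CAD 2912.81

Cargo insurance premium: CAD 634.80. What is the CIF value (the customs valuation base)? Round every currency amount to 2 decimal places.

CIF = FOB price + freight + insurance
CIF = 131937.62 + 2912.81 + 634.80 = 135485.23

CIF value: CAD 135485.23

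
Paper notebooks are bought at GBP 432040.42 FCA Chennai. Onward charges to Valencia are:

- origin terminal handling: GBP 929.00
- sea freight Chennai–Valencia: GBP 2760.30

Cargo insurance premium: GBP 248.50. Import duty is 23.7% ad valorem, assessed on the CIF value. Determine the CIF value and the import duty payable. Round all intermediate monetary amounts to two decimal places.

CIF = FCA price + pre-shipment costs + freight + insurance
CIF = 432040.42 + 929.00 + 2760.30 + 248.50 = 435978.22
Import duty = 435978.22 × 23.7% = 103326.84

CIF value: GBP 435978.22; import duty: GBP 103326.84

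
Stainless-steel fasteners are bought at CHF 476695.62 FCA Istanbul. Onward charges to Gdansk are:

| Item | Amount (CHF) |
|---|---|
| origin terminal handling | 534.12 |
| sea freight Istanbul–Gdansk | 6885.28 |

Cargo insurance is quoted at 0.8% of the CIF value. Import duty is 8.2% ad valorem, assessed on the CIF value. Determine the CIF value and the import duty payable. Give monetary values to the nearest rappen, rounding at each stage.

Let C be the CIF value. C = FCA price + pre-shipment costs + freight + 0.8% × C
C − 0.8% × C = 476695.62 + 534.12 + 6885.28
0.992 × C = 484115.02
C = 484115.02 / 0.992 = 488019.17
Insurance premium = 0.8% × 488019.17 = 3904.15
Import duty = 488019.17 × 8.2% = 40017.57

CIF value: CHF 488019.17; import duty: CHF 40017.57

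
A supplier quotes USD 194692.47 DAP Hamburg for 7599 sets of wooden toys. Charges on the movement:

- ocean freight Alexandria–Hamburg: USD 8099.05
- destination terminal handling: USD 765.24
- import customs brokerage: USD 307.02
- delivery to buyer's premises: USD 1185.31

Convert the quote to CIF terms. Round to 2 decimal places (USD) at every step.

Not relevant to the conversion: freight — on the seller under both DAP and CIF; already in the DAP price and stays in the CIF price. brokerage — on the buyer under both terms; not part of either seller's price.
From DAP to CIF, the seller no longer bears: destination terminal, delivery.
CIF price = 194692.47 − 765.24 − 1185.31 = 192741.92

CIF price: USD 192741.92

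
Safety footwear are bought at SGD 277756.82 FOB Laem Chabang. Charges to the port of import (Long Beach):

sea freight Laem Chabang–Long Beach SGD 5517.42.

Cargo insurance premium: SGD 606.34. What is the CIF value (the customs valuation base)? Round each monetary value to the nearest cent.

CIF = FOB price + freight + insurance
CIF = 277756.82 + 5517.42 + 606.34 = 283880.58

CIF value: SGD 283880.58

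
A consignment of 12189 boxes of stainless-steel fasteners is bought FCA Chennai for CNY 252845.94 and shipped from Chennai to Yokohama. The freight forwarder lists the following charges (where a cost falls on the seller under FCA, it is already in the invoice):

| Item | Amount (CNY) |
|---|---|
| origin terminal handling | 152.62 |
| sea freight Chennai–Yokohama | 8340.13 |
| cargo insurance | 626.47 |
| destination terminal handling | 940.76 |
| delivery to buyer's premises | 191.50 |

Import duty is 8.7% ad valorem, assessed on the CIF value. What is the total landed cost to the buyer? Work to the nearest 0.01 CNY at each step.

FCA: the seller delivers export-cleared goods to the carrier; the buyer bears costs from that point.
CIF value = FCA price + origin terminal + freight + insurance = 252845.94 + 152.62 + 8340.13 + 626.47 = 261965.16
Import duty = 261965.16 × 8.7% = 22790.97
Buyer bears: origin terminal 152.62 + freight 8340.13 + insurance 626.47 + destination terminal 940.76 + delivery 191.50 + duty 22790.97 = 33042.45
Landed cost = invoice 252845.94 + 33042.45 = 285888.39

Total landed cost: CNY 285888.39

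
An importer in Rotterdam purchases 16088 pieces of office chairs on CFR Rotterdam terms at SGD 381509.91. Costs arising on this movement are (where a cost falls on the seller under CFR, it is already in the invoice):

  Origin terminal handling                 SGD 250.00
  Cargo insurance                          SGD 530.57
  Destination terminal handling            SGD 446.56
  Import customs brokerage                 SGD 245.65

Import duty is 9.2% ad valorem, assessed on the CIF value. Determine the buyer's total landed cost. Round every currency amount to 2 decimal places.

CFR: the seller pays costs through ocean freight to the destination port, but not insurance.
Already in the invoice (seller's account under CFR): origin terminal — exclude.
CIF value = CFR price + insurance = 381509.91 + 530.57 = 382040.48
Import duty = 382040.48 × 9.2% = 35147.72
Buyer bears: insurance 530.57 + destination terminal 446.56 + brokerage 245.65 + duty 35147.72 = 36370.50
Landed cost = invoice 381509.91 + 36370.50 = 417880.41

Total landed cost: SGD 417880.41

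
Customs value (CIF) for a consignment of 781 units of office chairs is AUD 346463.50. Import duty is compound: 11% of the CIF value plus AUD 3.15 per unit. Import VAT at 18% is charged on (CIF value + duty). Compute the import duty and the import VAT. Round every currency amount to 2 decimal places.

Import duty: AUD 40571.14; import VAT: AUD 69666.24

Ad valorem component: 346463.50 × 11% = 38110.99
Specific component: 781 × 3.15 = 2460.15
Import duty = 38110.99 + 2460.15 = 40571.14
VAT base = CIF + duty = 346463.50 + 40571.14 = 387034.64
Import VAT = 387034.64 × 18% = 69666.24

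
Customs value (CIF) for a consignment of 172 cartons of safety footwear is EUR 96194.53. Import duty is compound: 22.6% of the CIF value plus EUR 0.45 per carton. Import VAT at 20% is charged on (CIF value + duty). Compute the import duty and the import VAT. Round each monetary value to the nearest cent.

Ad valorem component: 96194.53 × 22.6% = 21739.96
Specific component: 172 × 0.45 = 77.40
Import duty = 21739.96 + 77.40 = 21817.36
VAT base = CIF + duty = 96194.53 + 21817.36 = 118011.89
Import VAT = 118011.89 × 20% = 23602.38

Import duty: EUR 21817.36; import VAT: EUR 23602.38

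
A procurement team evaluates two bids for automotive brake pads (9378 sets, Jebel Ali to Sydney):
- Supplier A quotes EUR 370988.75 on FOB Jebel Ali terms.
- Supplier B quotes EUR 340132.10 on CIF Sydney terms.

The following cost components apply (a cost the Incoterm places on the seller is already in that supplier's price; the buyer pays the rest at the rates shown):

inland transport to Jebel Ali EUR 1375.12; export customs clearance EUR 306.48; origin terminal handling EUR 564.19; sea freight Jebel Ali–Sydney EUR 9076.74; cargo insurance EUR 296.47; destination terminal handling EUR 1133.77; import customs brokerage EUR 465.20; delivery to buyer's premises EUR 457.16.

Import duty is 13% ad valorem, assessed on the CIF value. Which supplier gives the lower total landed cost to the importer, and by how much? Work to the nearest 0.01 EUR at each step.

Supplier A (FOB):
CIF value = FOB price + freight + insurance = 370988.75 + 9076.74 + 296.47 = 380361.96
Import duty = 380361.96 × 13% = 49447.05
Buyer bears (A): 9076.74 + 296.47 + 1133.77 + 465.20 + 457.16 = 11429.34
Landed cost (A) = invoice 370988.75 + 11429.34 + duty 49447.05 = 431865.14
Supplier B (CIF):
The CIF price already equals the CIF value: 340132.10
Import duty = 340132.10 × 13% = 44217.17
Buyer bears (B): 1133.77 + 465.20 + 457.16 = 2056.13
Landed cost (B) = invoice 340132.10 + 2056.13 + duty 44217.17 = 386405.40
Difference = |431865.14 − 386405.40| = 45459.74

Supplier B is cheaper by EUR 45459.74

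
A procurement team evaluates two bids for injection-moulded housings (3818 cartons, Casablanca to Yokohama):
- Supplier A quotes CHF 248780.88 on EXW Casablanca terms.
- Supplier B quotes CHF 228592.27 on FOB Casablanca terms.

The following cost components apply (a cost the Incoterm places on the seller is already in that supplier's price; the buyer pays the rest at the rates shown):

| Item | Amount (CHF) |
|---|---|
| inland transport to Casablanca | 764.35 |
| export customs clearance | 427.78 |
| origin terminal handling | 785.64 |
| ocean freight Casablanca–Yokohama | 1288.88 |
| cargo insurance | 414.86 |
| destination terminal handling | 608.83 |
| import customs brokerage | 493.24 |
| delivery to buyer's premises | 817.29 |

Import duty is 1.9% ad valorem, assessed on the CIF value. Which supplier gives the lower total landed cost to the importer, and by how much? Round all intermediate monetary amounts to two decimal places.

Supplier A (EXW):
CIF value = EXW price + inland to port + export clearance + origin terminal + freight + insurance = 248780.88 + 764.35 + 427.78 + 785.64 + 1288.88 + 414.86 = 252462.39
Import duty = 252462.39 × 1.9% = 4796.79
Buyer bears (A): 764.35 + 427.78 + 785.64 + 1288.88 + 414.86 + 608.83 + 493.24 + 817.29 = 5600.87
Landed cost (A) = invoice 248780.88 + 5600.87 + duty 4796.79 = 259178.54
Supplier B (FOB):
CIF value = FOB price + freight + insurance = 228592.27 + 1288.88 + 414.86 = 230296.01
Import duty = 230296.01 × 1.9% = 4375.62
Buyer bears (B): 1288.88 + 414.86 + 608.83 + 493.24 + 817.29 = 3623.10
Landed cost (B) = invoice 228592.27 + 3623.10 + duty 4375.62 = 236590.99
Difference = |259178.54 − 236590.99| = 22587.55

Supplier B is cheaper by CHF 22587.55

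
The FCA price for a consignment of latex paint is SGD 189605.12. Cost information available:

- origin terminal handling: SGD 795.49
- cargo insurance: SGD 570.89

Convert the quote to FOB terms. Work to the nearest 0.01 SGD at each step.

Not relevant to the conversion: insurance — on the buyer under both terms; not part of either seller's price.
From FCA to FOB, the seller additionally bears: origin terminal.
FOB price = 189605.12 + 795.49 = 190400.61

FOB price: SGD 190400.61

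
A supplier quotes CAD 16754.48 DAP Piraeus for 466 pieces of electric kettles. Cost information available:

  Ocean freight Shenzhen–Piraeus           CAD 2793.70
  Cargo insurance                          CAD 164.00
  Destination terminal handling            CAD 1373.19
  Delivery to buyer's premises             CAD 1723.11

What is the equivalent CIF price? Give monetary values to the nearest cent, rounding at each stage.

Not relevant to the conversion: insurance, freight — on the seller under both DAP and CIF; already in the DAP price and stays in the CIF price.
From DAP to CIF, the seller no longer bears: destination terminal, delivery.
CIF price = 16754.48 − 1373.19 − 1723.11 = 13658.18

CIF price: CAD 13658.18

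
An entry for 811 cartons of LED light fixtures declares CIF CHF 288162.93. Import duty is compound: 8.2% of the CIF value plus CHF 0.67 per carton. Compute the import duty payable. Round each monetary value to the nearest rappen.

Ad valorem component: 288162.93 × 8.2% = 23629.36
Specific component: 811 × 0.67 = 543.37
Import duty = 23629.36 + 543.37 = 24172.73

Import duty: CHF 24172.73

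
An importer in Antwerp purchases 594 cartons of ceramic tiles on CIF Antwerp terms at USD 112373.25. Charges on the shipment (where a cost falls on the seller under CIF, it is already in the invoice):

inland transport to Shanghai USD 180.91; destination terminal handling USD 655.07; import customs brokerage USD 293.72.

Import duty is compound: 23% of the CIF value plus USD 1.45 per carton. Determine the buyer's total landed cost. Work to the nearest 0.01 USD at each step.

Total landed cost: USD 140029.19

CIF: the seller pays costs through ocean freight and marine insurance to the destination port.
Already in the invoice (seller's account under CIF): inland to port — exclude.
The CIF price already equals the CIF value: 112373.25
Ad valorem component: 112373.25 × 23% = 25845.85
Specific component: 594 × 1.45 = 861.30
Import duty = 25845.85 + 861.30 = 26707.15
Buyer bears: destination terminal 655.07 + brokerage 293.72 + duty 26707.15 = 27655.94
Landed cost = invoice 112373.25 + 27655.94 = 140029.19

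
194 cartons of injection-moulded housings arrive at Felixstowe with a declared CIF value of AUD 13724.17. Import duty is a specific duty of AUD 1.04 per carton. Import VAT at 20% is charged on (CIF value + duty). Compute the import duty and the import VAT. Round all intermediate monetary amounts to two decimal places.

Import duty = 194 × 1.04 = 201.76
VAT base = CIF + duty = 13724.17 + 201.76 = 13925.93
Import VAT = 13925.93 × 20% = 2785.19

Import duty: AUD 201.76; import VAT: AUD 2785.19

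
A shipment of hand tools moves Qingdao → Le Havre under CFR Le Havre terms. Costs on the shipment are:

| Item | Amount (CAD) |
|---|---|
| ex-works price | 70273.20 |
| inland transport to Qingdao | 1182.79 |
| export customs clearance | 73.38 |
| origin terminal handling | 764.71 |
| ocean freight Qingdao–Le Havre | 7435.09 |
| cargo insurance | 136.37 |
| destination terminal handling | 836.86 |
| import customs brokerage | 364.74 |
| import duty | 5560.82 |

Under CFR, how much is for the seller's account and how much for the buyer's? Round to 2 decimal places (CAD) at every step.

Seller: CAD 79729.17; buyer: CAD 6898.79

CFR: the seller pays costs through ocean freight to the destination port, but not insurance.
Seller's account: goods 70273.20 + inland to port 1182.79 + export clearance 73.38 + origin terminal 764.71 + freight 7435.09 = 79729.17
Buyer's account: insurance 136.37 + destination terminal 836.86 + brokerage 364.74 + duty 5560.82 = 6898.79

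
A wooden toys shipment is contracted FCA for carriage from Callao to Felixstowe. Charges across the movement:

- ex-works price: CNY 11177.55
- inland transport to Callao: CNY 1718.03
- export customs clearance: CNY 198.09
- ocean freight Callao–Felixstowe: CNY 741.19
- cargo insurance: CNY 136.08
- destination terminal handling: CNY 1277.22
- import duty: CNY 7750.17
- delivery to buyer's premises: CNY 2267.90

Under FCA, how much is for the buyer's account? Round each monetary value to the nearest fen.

FCA: the seller delivers export-cleared goods to the carrier; the buyer bears costs from that point.
Seller's account: goods 11177.55 + inland to port 1718.03 + export clearance 198.09 = 13093.67
Buyer's account: freight 741.19 + insurance 136.08 + destination terminal 1277.22 + duty 7750.17 + delivery 2267.90 = 12172.56

Buyer's account: CNY 12172.56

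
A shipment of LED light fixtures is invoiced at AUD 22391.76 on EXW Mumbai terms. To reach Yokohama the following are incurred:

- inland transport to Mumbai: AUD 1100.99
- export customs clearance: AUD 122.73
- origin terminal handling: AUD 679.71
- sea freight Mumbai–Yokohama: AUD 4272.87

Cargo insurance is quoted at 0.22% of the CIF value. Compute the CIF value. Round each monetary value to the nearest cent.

Let C be the CIF value. C = EXW price + pre-shipment costs + freight + 0.22% × C
C − 0.22% × C = 22391.76 + 1100.99 + 122.73 + 679.71 + 4272.87
0.9978 × C = 28568.06
C = 28568.06 / 0.9978 = 28631.05
Insurance premium = 0.22% × 28631.05 = 62.99

CIF value: AUD 28631.05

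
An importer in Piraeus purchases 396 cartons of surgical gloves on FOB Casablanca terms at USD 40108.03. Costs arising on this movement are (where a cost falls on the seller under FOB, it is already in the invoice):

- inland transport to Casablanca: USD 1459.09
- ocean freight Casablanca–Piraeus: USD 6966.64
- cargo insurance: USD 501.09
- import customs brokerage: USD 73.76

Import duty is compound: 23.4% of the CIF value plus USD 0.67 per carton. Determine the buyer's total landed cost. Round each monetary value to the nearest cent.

Total landed cost: USD 59047.57

FOB: the seller bears costs until goods are on board at the origin port; the buyer bears freight, insurance and all costs thereafter.
Already in the invoice (seller's account under FOB): inland to port — exclude.
CIF value = FOB price + freight + insurance = 40108.03 + 6966.64 + 501.09 = 47575.76
Ad valorem component: 47575.76 × 23.4% = 11132.73
Specific component: 396 × 0.67 = 265.32
Import duty = 11132.73 + 265.32 = 11398.05
Buyer bears: freight 6966.64 + insurance 501.09 + brokerage 73.76 + duty 11398.05 = 18939.54
Landed cost = invoice 40108.03 + 18939.54 = 59047.57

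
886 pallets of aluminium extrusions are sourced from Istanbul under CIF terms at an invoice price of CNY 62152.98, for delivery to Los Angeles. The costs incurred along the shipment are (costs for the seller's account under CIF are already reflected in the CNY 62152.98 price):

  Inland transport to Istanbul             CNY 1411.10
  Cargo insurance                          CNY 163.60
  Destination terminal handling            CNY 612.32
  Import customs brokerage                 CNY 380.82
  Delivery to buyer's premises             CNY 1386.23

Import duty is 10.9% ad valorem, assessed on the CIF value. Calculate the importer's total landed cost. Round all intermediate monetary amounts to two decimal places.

Total landed cost: CNY 71307.02

CIF: the seller pays costs through ocean freight and marine insurance to the destination port.
Already in the invoice (seller's account under CIF): inland to port, insurance — exclude.
The CIF price already equals the CIF value: 62152.98
Import duty = 62152.98 × 10.9% = 6774.67
Buyer bears: destination terminal 612.32 + brokerage 380.82 + delivery 1386.23 + duty 6774.67 = 9154.04
Landed cost = invoice 62152.98 + 9154.04 = 71307.02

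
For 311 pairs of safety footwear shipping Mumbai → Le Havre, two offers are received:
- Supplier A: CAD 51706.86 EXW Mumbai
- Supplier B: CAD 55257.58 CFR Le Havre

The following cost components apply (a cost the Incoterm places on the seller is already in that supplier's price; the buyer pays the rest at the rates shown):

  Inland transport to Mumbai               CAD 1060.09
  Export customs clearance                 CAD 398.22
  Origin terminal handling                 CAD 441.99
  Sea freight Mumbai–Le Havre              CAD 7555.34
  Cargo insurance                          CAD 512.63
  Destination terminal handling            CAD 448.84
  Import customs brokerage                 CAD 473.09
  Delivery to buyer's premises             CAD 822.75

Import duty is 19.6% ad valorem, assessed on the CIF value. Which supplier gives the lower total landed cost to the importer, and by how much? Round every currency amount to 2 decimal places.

Supplier A (EXW):
CIF value = EXW price + inland to port + export clearance + origin terminal + freight + insurance = 51706.86 + 1060.09 + 398.22 + 441.99 + 7555.34 + 512.63 = 61675.13
Import duty = 61675.13 × 19.6% = 12088.33
Buyer bears (A): 1060.09 + 398.22 + 441.99 + 7555.34 + 512.63 + 448.84 + 473.09 + 822.75 = 11712.95
Landed cost (A) = invoice 51706.86 + 11712.95 + duty 12088.33 = 75508.14
Supplier B (CFR):
CIF value = CFR price + insurance = 55257.58 + 512.63 = 55770.21
Import duty = 55770.21 × 19.6% = 10930.96
Buyer bears (B): 512.63 + 448.84 + 473.09 + 822.75 = 2257.31
Landed cost (B) = invoice 55257.58 + 2257.31 + duty 10930.96 = 68445.85
Difference = |75508.14 − 68445.85| = 7062.29

Supplier B is cheaper by CAD 7062.29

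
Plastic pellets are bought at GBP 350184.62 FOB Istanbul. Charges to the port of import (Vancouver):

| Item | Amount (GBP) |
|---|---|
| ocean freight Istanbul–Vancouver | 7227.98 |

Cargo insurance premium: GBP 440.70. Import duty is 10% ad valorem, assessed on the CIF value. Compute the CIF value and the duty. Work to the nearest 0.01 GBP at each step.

CIF value: GBP 357853.30; import duty: GBP 35785.33

CIF = FOB price + freight + insurance
CIF = 350184.62 + 7227.98 + 440.70 = 357853.30
Import duty = 357853.30 × 10% = 35785.33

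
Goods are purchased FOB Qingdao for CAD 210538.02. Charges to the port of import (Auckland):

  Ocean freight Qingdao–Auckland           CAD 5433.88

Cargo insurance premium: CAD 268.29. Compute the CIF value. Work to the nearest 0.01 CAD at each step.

CIF value: CAD 216240.19

CIF = FOB price + freight + insurance
CIF = 210538.02 + 5433.88 + 268.29 = 216240.19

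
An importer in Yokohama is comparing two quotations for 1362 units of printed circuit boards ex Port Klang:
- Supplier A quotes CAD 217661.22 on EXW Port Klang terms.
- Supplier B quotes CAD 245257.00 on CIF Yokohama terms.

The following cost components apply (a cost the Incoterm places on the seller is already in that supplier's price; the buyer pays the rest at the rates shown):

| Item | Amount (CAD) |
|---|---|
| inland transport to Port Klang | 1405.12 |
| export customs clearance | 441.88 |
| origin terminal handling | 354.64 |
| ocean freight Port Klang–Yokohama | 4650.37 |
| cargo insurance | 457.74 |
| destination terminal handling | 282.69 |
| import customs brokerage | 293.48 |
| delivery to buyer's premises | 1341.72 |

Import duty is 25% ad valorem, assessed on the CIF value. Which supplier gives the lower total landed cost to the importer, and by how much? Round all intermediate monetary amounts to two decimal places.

Supplier A is cheaper by CAD 25357.54

Supplier A (EXW):
CIF value = EXW price + inland to port + export clearance + origin terminal + freight + insurance = 217661.22 + 1405.12 + 441.88 + 354.64 + 4650.37 + 457.74 = 224970.97
Import duty = 224970.97 × 25% = 56242.74
Buyer bears (A): 1405.12 + 441.88 + 354.64 + 4650.37 + 457.74 + 282.69 + 293.48 + 1341.72 = 9227.64
Landed cost (A) = invoice 217661.22 + 9227.64 + duty 56242.74 = 283131.60
Supplier B (CIF):
The CIF price already equals the CIF value: 245257.00
Import duty = 245257.00 × 25% = 61314.25
Buyer bears (B): 282.69 + 293.48 + 1341.72 = 1917.89
Landed cost (B) = invoice 245257.00 + 1917.89 + duty 61314.25 = 308489.14
Difference = |283131.60 − 308489.14| = 25357.54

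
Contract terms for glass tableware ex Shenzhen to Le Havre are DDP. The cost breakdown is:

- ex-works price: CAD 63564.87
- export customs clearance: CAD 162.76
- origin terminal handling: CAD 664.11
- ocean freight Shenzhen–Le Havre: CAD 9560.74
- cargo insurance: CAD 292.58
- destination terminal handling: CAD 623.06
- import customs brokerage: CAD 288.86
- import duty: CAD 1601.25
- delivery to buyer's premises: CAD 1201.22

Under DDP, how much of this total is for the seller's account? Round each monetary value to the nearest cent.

DDP: the seller bears all costs including import duty.
Seller's account: goods 63564.87 + export clearance 162.76 + origin terminal 664.11 + freight 9560.74 + insurance 292.58 + destination terminal 623.06 + brokerage 288.86 + duty 1601.25 + delivery 1201.22 = 77959.45
Buyer's account: 0.00

Seller's account: CAD 77959.45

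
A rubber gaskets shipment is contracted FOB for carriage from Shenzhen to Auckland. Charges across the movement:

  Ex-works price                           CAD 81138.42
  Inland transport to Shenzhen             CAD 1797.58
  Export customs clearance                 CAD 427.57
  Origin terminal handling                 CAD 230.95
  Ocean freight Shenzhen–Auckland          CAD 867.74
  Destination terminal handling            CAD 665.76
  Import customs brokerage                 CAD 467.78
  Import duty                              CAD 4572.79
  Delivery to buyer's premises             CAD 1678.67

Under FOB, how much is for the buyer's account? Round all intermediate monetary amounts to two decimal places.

FOB: the seller bears costs until goods are on board at the origin port; the buyer bears freight, insurance and all costs thereafter.
Seller's account: goods 81138.42 + inland to port 1797.58 + export clearance 427.57 + origin terminal 230.95 = 83594.52
Buyer's account: freight 867.74 + destination terminal 665.76 + brokerage 467.78 + duty 4572.79 + delivery 1678.67 = 8252.74

Buyer's account: CAD 8252.74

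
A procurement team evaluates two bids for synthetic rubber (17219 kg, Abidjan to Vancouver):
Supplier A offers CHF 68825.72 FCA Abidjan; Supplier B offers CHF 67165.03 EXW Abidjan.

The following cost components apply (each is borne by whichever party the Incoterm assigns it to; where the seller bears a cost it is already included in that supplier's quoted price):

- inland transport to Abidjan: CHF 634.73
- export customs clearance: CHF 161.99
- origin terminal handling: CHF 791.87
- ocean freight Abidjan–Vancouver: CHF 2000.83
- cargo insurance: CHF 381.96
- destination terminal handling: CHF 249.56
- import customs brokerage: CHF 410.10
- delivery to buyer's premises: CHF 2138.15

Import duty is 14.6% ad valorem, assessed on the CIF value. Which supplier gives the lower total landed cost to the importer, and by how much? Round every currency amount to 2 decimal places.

Supplier B is cheaper by CHF 990.11

Supplier A (FCA):
CIF value = FCA price + origin terminal + freight + insurance = 68825.72 + 791.87 + 2000.83 + 381.96 = 72000.38
Import duty = 72000.38 × 14.6% = 10512.06
Buyer bears (A): 791.87 + 2000.83 + 381.96 + 249.56 + 410.10 + 2138.15 = 5972.47
Landed cost (A) = invoice 68825.72 + 5972.47 + duty 10512.06 = 85310.25
Supplier B (EXW):
CIF value = EXW price + inland to port + export clearance + origin terminal + freight + insurance = 67165.03 + 634.73 + 161.99 + 791.87 + 2000.83 + 381.96 = 71136.41
Import duty = 71136.41 × 14.6% = 10385.92
Buyer bears (B): 634.73 + 161.99 + 791.87 + 2000.83 + 381.96 + 249.56 + 410.10 + 2138.15 = 6769.19
Landed cost (B) = invoice 67165.03 + 6769.19 + duty 10385.92 = 84320.14
Difference = |85310.25 − 84320.14| = 990.11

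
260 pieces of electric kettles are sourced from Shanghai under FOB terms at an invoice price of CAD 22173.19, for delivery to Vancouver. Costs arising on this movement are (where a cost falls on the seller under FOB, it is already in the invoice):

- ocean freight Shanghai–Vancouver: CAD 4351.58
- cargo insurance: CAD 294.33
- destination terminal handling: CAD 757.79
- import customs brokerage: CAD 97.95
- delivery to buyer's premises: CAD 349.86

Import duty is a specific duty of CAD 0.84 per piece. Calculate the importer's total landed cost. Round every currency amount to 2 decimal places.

Total landed cost: CAD 28243.10

FOB: the seller bears costs until goods are on board at the origin port; the buyer bears freight, insurance and all costs thereafter.
CIF value = FOB price + freight + insurance = 22173.19 + 4351.58 + 294.33 = 26819.10
Import duty = 260 × 0.84 = 218.40
Buyer bears: freight 4351.58 + insurance 294.33 + destination terminal 757.79 + brokerage 97.95 + delivery 349.86 + duty 218.40 = 6069.91
Landed cost = invoice 22173.19 + 6069.91 = 28243.10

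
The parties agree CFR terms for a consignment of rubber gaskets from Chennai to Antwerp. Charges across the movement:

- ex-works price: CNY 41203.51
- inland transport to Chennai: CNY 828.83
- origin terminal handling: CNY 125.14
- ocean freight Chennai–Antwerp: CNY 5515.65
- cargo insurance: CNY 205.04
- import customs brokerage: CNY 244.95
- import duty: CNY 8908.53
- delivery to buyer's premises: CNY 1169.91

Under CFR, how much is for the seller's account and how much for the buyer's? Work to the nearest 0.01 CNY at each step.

Seller: CNY 47673.13; buyer: CNY 10528.43

CFR: the seller pays costs through ocean freight to the destination port, but not insurance.
Seller's account: goods 41203.51 + inland to port 828.83 + origin terminal 125.14 + freight 5515.65 = 47673.13
Buyer's account: insurance 205.04 + brokerage 244.95 + duty 8908.53 + delivery 1169.91 = 10528.43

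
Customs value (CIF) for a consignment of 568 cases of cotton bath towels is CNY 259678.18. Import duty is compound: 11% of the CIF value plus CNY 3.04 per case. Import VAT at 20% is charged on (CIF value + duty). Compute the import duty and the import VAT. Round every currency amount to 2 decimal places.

Import duty: CNY 30291.32; import VAT: CNY 57993.90

Ad valorem component: 259678.18 × 11% = 28564.60
Specific component: 568 × 3.04 = 1726.72
Import duty = 28564.60 + 1726.72 = 30291.32
VAT base = CIF + duty = 259678.18 + 30291.32 = 289969.50
Import VAT = 289969.50 × 20% = 57993.90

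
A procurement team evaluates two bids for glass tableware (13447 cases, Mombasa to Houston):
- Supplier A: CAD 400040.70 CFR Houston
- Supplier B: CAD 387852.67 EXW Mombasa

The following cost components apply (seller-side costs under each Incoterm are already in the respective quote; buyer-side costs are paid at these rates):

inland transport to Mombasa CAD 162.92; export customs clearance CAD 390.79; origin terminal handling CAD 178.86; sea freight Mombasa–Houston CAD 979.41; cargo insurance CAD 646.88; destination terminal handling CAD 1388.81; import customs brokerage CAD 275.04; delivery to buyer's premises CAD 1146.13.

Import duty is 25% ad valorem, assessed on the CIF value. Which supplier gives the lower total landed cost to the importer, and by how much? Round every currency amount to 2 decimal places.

Supplier B is cheaper by CAD 13095.07

Supplier A (CFR):
CIF value = CFR price + insurance = 400040.70 + 646.88 = 400687.58
Import duty = 400687.58 × 25% = 100171.90
Buyer bears (A): 646.88 + 1388.81 + 275.04 + 1146.13 = 3456.86
Landed cost (A) = invoice 400040.70 + 3456.86 + duty 100171.90 = 503669.46
Supplier B (EXW):
CIF value = EXW price + inland to port + export clearance + origin terminal + freight + insurance = 387852.67 + 162.92 + 390.79 + 178.86 + 979.41 + 646.88 = 390211.53
Import duty = 390211.53 × 25% = 97552.88
Buyer bears (B): 162.92 + 390.79 + 178.86 + 979.41 + 646.88 + 1388.81 + 275.04 + 1146.13 = 5168.84
Landed cost (B) = invoice 387852.67 + 5168.84 + duty 97552.88 = 490574.39
Difference = |503669.46 − 490574.39| = 13095.07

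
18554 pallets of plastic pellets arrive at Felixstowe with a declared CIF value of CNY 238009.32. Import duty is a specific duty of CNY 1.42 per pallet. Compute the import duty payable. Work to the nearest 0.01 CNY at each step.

Import duty = 18554 × 1.42 = 26346.68

Import duty: CNY 26346.68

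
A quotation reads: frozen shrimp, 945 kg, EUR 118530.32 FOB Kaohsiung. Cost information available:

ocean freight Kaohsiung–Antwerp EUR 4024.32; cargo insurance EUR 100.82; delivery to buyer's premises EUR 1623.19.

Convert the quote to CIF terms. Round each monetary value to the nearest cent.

Not relevant to the conversion: delivery — on the buyer under both terms; not part of either seller's price.
From FOB to CIF, the seller additionally bears: freight, insurance.
CIF price = 118530.32 + 4024.32 + 100.82 = 122655.46

CIF price: EUR 122655.46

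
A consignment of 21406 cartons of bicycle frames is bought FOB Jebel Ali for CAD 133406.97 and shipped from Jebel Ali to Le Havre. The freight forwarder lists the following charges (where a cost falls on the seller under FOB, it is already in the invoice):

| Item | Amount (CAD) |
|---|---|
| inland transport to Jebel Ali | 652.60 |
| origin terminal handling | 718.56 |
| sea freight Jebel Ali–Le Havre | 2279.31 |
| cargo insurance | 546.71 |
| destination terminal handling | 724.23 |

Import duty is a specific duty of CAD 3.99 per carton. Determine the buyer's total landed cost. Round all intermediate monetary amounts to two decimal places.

FOB: the seller bears costs until goods are on board at the origin port; the buyer bears freight, insurance and all costs thereafter.
Already in the invoice (seller's account under FOB): inland to port, origin terminal — exclude.
CIF value = FOB price + freight + insurance = 133406.97 + 2279.31 + 546.71 = 136232.99
Import duty = 21406 × 3.99 = 85409.94
Buyer bears: freight 2279.31 + insurance 546.71 + destination terminal 724.23 + duty 85409.94 = 88960.19
Landed cost = invoice 133406.97 + 88960.19 = 222367.16

Total landed cost: CAD 222367.16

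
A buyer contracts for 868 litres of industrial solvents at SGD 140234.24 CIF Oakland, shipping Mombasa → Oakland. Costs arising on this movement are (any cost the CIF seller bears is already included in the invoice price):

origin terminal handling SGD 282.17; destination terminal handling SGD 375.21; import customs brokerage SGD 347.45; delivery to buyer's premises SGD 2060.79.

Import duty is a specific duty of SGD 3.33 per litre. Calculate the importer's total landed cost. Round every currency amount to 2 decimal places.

CIF: the seller pays costs through ocean freight and marine insurance to the destination port.
Already in the invoice (seller's account under CIF): origin terminal — exclude.
The CIF price already equals the CIF value: 140234.24
Import duty = 868 × 3.33 = 2890.44
Buyer bears: destination terminal 375.21 + brokerage 347.45 + delivery 2060.79 + duty 2890.44 = 5673.89
Landed cost = invoice 140234.24 + 5673.89 = 145908.13

Total landed cost: SGD 145908.13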